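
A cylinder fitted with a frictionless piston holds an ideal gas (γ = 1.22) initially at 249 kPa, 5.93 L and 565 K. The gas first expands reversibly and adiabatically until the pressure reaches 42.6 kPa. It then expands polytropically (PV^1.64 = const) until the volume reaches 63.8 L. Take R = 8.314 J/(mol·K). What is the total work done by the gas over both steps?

2580 J

n = P₁V₁/(RT₁) = 249×5.93/(8.314×565) = 0.314 mol.
Step 1 — Adiabatic: T₂/T₁ = (P₂/P₁)^((γ−1)/γ) ⇒ T₂ = 565×(0.171)^0.180 = 411 K; V₂ = 25.2 L.
ΔU = nCvΔT = 0.314×37.8×(411−565) = -1830 J.
Q = 0 for an adiabatic process, so W = −ΔU = 1830 J.
State after step 1: P = 42.6 kPa, V = 25.2 L, T = 411 K.
Step 2 — Polytropic n=1.64: T₂ = T₁(V₁/V₂)^(n−1) = 411×(0.395)^0.64 = 227 K; P₂ = P₁(V₁/V₂)^n = 9.29 kPa.
W = (P₁V₁−P₂V₂)/(n−1) = (42.6×25.2−9.29×63.8)/0.64 = 752 J.
ΔU = nCvΔT = 0.314×37.8×(227−411) = -2190 J.
Q = ΔU + W = -1440 J.
Net over both steps: W = 2580 J, Q = -1440 J, ΔU = -4020 J.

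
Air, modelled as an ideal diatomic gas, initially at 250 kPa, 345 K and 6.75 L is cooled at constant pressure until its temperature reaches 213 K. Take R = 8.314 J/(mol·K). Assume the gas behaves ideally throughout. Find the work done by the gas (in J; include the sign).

n = P₁V₁/(RT₁) = 250×6.75/(8.314×345) = 0.588 mol.
Isobaric: P stays 250 kPa; V/T = const ⇒ T₂ = 213 K, V₂ = 4.17 L.
W = PΔV = 250×(4.17−6.75) kPa·L = -646 J.

-646 J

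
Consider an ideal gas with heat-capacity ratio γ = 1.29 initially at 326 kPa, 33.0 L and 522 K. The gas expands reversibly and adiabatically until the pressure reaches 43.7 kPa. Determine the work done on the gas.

-13500 J

n = P₁V₁/(RT₁) = 326×33.0/(8.314×522) = 2.48 mol.
Adiabatic: T₂/T₁ = (P₂/P₁)^((γ−1)/γ) ⇒ T₂ = 522×(0.134)^0.225 = 332 K; V₂ = 157 L.
ΔU = nCvΔT = 2.48×28.7×(332−522) = -13500 J.
Q = 0 for an adiabatic process, so W = −ΔU = 13500 J.
Work done on the gas = −W_by = -13500 J.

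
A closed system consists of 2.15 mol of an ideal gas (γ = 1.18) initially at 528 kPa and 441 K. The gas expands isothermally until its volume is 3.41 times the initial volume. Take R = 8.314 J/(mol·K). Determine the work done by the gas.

V₁ = nRT₁/P₁ = 2.15×8.314×441/528 = 14.9 L.
Isothermal: T stays 441 K; PV = const ⇒ V₂ = 50.9 L, P₂ = 155 kPa.
W = nRT ln(V₂/V₁) = 2.15×8.314×441×ln(3.41) = 9670 J.

9670 J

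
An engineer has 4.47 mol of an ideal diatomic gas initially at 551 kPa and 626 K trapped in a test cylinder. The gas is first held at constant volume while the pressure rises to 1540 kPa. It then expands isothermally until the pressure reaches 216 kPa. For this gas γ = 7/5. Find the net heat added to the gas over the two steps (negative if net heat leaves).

232000 J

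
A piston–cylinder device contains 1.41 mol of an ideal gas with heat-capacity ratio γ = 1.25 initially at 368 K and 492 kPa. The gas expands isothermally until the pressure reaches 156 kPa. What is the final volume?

V₁ = nRT₁/P₁ = 1.41×8.314×368/492 = 8.77 L.
Isothermal: T stays 368 K; PV = const ⇒ V₂ = 27.7 L, P₂ = 156 kPa.

27.7 L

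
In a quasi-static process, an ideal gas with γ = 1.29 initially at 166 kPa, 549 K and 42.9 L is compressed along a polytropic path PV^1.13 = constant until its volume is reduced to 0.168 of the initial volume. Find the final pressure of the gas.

1250 kPa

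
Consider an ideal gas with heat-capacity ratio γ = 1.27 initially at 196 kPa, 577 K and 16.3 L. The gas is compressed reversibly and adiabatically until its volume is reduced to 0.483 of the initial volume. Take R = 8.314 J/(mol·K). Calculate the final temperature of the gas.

702 K

Adiabatic: TV^(γ−1) = const ⇒ T₂ = 577×(2.07)^0.270 = 702 K; PV^γ = const ⇒ P₂ = 494 kPa.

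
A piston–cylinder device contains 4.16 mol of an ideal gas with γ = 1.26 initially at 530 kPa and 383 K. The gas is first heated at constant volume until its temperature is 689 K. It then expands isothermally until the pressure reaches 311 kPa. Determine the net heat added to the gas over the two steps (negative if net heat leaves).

V₁ = nRT₁/P₁ = 4.16×8.314×383/530 = 25.0 L.
Step 1 — Isochoric: V stays 25.0 L; P/T = const ⇒ T₂ = 689 K, P₂ = 953 kPa.
W = 0 (no volume change).
ΔU = nCvΔT = 4.16×32.0×(689−383) = 40700 J.
Q = ΔU = 40700 J.
State after step 1: P = 953 kPa, V = 25.0 L, T = 689 K.
Step 2 — Isothermal: T stays 689 K; PV = const ⇒ V₂ = 76.6 L, P₂ = 311 kPa.
ΔU = 0 (ideal gas, T constant).
W = nRT ln(V₂/V₁) = 4.16×8.314×689×ln(3.07) = 26700 J.
Q = ΔU + W = 26700 J.
Net over both steps: W = 26700 J, Q = 67400 J, ΔU = 40700 J.

67400 J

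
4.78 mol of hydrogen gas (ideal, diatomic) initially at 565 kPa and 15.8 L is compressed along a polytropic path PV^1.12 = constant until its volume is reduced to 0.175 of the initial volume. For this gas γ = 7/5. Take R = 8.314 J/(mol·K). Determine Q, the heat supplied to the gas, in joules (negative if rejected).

-12100 J

T₁ = P₁V₁/(nR) = 565×15.8/(4.78×8.314) = 225 K.
Polytropic n=1.12: T₂ = T₁(V₁/V₂)^(n−1) = 225×(5.71)^0.12 = 277 K; P₂ = P₁(V₁/V₂)^n = 3980 kPa.
W = (P₁V₁−P₂V₂)/(n−1) = (565×15.8−3980×2.77)/0.12 = -17300 J.
ΔU = nCvΔT = 4.78×20.8×(277−225) = 5190 J.
Q = ΔU + W = -12100 J.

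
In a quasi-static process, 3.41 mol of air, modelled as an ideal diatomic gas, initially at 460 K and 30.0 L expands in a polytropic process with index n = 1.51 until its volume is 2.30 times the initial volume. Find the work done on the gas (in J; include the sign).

-8850 J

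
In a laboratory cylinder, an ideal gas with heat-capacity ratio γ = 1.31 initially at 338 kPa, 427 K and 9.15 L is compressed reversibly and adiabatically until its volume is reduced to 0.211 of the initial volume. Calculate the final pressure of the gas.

Adiabatic: TV^(γ−1) = const ⇒ T₂ = 427×(4.74)^0.310 = 692 K; PV^γ = const ⇒ P₂ = 2590 kPa.

2590 kPa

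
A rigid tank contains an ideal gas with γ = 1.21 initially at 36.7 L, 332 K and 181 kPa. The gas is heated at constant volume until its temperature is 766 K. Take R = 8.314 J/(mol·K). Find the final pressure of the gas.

Isochoric: V stays 36.7 L; P/T = const ⇒ T₂ = 766 K, P₂ = 418 kPa.

418 kPa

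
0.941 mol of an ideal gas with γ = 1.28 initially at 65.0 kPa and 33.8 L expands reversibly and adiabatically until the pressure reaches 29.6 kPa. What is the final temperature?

T₁ = P₁V₁/(nR) = 65.0×33.8/(0.941×8.314) = 281 K.
Adiabatic: T₂/T₁ = (P₂/P₁)^((γ−1)/γ) ⇒ T₂ = 281×(0.455)^0.219 = 236 K; V₂ = 62.5 L.

236 K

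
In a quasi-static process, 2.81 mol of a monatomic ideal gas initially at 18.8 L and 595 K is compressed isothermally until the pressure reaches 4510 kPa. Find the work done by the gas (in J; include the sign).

P₁ = nRT₁/V₁ = 2.81×8.314×595/18.8 = 739 kPa.
Isothermal: T stays 595 K; PV = const ⇒ V₂ = 3.08 L, P₂ = 4510 kPa.
W = nRT ln(V₂/V₁) = 2.81×8.314×595×ln(0.164) = -25100 J.

-25100 J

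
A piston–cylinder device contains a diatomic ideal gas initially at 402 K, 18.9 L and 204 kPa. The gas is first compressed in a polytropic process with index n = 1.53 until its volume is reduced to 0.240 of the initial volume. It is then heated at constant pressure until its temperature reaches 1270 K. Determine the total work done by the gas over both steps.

-4260 J

n = P₁V₁/(RT₁) = 204×18.9/(8.314×402) = 1.15 mol.
Step 1 — Polytropic n=1.53: T₂ = T₁(V₁/V₂)^(n−1) = 402×(4.17)^0.53 = 856 K; P₂ = P₁(V₁/V₂)^n = 1810 kPa.
W = (P₁V₁−P₂V₂)/(n−1) = (204×18.9−1810×4.54)/0.53 = -8220 J.
ΔU = nCvΔT = 1.15×20.8×(856−402) = 10900 J.
Q = ΔU + W = 2670 J.
State after step 1: P = 1810 kPa, V = 4.54 L, T = 856 K.
Step 2 — Isobaric: P stays 1810 kPa; V/T = const ⇒ T₂ = 1270 K, V₂ = 6.73 L.
W = PΔV = 1810×(6.73−4.54) kPa·L = 3970 J.
ΔU = nCvΔT = 1.15×20.8×(1270−856) = 9920 J.
Q = ΔU + W = nCpΔT = 13900 J.
Net over both steps: W = -4260 J, Q = 16600 J, ΔU = 20800 J.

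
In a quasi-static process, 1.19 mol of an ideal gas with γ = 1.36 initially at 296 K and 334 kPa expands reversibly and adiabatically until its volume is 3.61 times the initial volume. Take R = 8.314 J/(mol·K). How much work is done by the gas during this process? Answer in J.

V₁ = nRT₁/P₁ = 1.19×8.314×296/334 = 8.77 L.
Adiabatic: TV^(γ−1) = const ⇒ T₂ = 296×(0.277)^0.360 = 186 K; PV^γ = const ⇒ P₂ = 58.3 kPa.
ΔU = nCvΔT = 1.19×23.1×(186−296) = -3010 J.
Q = 0 for an adiabatic process, so W = −ΔU = 3010 J.

3010 J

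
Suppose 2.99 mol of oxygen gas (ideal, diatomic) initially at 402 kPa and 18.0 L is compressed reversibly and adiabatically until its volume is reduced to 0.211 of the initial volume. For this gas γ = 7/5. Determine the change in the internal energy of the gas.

15600 J

T₁ = P₁V₁/(nR) = 402×18.0/(2.99×8.314) = 291 K.
Adiabatic: TV^(γ−1) = const ⇒ T₂ = 291×(4.74)^0.400 = 542 K; PV^γ = const ⇒ P₂ = 3550 kPa.
For an ideal gas ΔU = nCvΔT with Cv = (5/2)R = 20.8 J/(mol·K).
ΔU = 2.99×20.8×(542−291) = 15600 J.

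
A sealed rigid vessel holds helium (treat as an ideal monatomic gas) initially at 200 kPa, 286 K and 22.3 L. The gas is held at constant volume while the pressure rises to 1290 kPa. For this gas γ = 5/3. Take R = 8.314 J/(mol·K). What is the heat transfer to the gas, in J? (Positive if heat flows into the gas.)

n = P₁V₁/(RT₁) = 200×22.3/(8.314×286) = 1.88 mol.
Isochoric: V stays 22.3 L; P/T = const ⇒ T₂ = 1840 K, P₂ = 1290 kPa.
W = 0 (no volume change).
ΔU = nCvΔT = 1.88×12.5×(1840−286) = 36500 J.
Q = ΔU = 36500 J.

36500 J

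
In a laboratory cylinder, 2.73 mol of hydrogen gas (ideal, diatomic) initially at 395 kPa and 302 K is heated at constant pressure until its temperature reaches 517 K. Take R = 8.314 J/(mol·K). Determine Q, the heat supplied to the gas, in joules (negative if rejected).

V₁ = nRT₁/P₁ = 2.73×8.314×302/395 = 17.4 L.
Isobaric: P stays 395 kPa; V/T = const ⇒ T₂ = 517 K, V₂ = 29.7 L.
W = PΔV = 395×(29.7−17.4) kPa·L = 4880 J.
ΔU = nCvΔT = 2.73×20.8×(517−302) = 12200 J.
Q = ΔU + W = nCpΔT = 17100 J.

17100 J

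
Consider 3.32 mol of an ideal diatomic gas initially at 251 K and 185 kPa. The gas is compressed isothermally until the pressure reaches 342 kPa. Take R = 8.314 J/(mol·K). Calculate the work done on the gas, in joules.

V₁ = nRT₁/P₁ = 3.32×8.314×251/185 = 37.4 L.
Isothermal: T stays 251 K; PV = const ⇒ V₂ = 20.3 L, P₂ = 342 kPa.
W = nRT ln(V₂/V₁) = 3.32×8.314×251×ln(0.541) = -4260 J.
Work done on the gas = −W_by = 4260 J.

4260 J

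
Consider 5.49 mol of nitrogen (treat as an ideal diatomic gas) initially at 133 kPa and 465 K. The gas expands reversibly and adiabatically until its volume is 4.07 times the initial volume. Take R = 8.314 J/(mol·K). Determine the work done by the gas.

22800 J

V₁ = nRT₁/P₁ = 5.49×8.314×465/133 = 160 L.
Adiabatic: TV^(γ−1) = const ⇒ T₂ = 465×(0.246)^0.400 = 265 K; PV^γ = const ⇒ P₂ = 18.6 kPa.
ΔU = nCvΔT = 5.49×20.8×(265−465) = -22800 J.
Q = 0 for an adiabatic process, so W = −ΔU = 22800 J.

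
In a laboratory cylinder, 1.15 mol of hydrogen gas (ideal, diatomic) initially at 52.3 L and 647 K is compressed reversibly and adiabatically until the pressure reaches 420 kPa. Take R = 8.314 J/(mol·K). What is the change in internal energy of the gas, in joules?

6750 J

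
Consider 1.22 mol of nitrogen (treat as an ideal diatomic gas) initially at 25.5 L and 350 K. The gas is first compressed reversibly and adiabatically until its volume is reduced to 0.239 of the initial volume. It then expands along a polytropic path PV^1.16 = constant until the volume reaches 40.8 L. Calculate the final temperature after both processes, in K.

458 K

P₁ = nRT₁/V₁ = 1.22×8.314×350/25.5 = 139 kPa.
Step 1 — Adiabatic: TV^(γ−1) = const ⇒ T₂ = 350×(4.18)^0.400 = 620 K; PV^γ = const ⇒ P₂ = 1030 kPa.
ΔU = nCvΔT = 1.22×20.8×(620−350) = 6860 J.
Q = 0 for an adiabatic process, so W = −ΔU = -6860 J.
State after step 1: P = 1030 kPa, V = 6.09 L, T = 620 K.
Step 2 — Polytropic n=1.16: T₂ = T₁(V₁/V₂)^(n−1) = 620×(0.149)^0.16 = 458 K; P₂ = P₁(V₁/V₂)^n = 114 kPa.
W = (P₁V₁−P₂V₂)/(n−1) = (1030×6.09−114×40.8)/0.16 = 10300 J.
ΔU = nCvΔT = 1.22×20.8×(458−620) = -4130 J.
Q = ΔU + W = 6190 J.
Net over both steps: W = 3460 J, Q = 6190 J, ΔU = 2730 J.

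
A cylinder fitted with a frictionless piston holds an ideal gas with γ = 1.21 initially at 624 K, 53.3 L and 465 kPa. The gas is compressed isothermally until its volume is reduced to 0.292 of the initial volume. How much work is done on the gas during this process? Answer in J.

n = P₁V₁/(RT₁) = 465×53.3/(8.314×624) = 4.78 mol.
Isothermal: T stays 624 K; PV = const ⇒ V₂ = 15.6 L, P₂ = 1590 kPa.
W = nRT ln(V₂/V₁) = 4.78×8.314×624×ln(0.292) = -30500 J.
Work done on the gas = −W_by = 30500 J.

30500 J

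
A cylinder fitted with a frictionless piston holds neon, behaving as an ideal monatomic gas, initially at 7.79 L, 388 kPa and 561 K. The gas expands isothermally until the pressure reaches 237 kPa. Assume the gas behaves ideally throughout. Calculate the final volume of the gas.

12.8 L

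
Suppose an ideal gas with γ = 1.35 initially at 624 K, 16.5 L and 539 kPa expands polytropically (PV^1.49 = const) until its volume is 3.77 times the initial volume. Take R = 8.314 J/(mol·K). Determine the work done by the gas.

n = P₁V₁/(RT₁) = 539×16.5/(8.314×624) = 1.71 mol.
Polytropic n=1.49: T₂ = T₁(V₁/V₂)^(n−1) = 624×(0.265)^0.49 = 326 K; P₂ = P₁(V₁/V₂)^n = 74.6 kPa.
W = (P₁V₁−P₂V₂)/(n−1) = (539×16.5−74.6×62.2)/0.49 = 8680 J.

8680 J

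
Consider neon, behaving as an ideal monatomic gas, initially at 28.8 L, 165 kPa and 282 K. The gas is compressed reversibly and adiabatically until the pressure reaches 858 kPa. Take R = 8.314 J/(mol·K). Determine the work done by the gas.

-6660 J

n = P₁V₁/(RT₁) = 165×28.8/(8.314×282) = 2.03 mol.
Adiabatic: T₂/T₁ = (P₂/P₁)^((γ−1)/γ) ⇒ T₂ = 282×(5.20)^0.400 = 545 K; V₂ = 10.7 L.
ΔU = nCvΔT = 2.03×12.5×(545−282) = 6660 J.
Q = 0 for an adiabatic process, so W = −ΔU = -6660 J.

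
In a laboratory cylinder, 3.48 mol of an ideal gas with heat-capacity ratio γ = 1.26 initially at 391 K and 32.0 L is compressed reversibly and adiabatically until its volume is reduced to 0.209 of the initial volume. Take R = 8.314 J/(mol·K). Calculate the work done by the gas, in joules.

P₁ = nRT₁/V₁ = 3.48×8.314×391/32.0 = 354 kPa.
Adiabatic: TV^(γ−1) = const ⇒ T₂ = 391×(4.78)^0.260 = 587 K; PV^γ = const ⇒ P₂ = 2540 kPa.
ΔU = nCvΔT = 3.48×32.0×(587−391) = 21900 J.
Q = 0 for an adiabatic process, so W = −ΔU = -21900 J.

-21900 J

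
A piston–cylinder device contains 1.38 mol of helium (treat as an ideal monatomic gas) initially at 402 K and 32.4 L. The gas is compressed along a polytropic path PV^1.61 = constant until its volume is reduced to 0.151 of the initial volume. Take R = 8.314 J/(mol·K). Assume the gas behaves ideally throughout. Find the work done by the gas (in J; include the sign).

-16400 J

P₁ = nRT₁/V₁ = 1.38×8.314×402/32.4 = 142 kPa.
Polytropic n=1.61: T₂ = T₁(V₁/V₂)^(n−1) = 402×(6.62)^0.61 = 1270 K; P₂ = P₁(V₁/V₂)^n = 2990 kPa.
W = (P₁V₁−P₂V₂)/(n−1) = (142×32.4−2990×4.89)/0.61 = -16400 J.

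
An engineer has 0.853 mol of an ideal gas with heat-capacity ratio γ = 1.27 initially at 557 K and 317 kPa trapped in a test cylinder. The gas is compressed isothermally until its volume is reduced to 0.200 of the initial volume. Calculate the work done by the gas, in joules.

-6360 J

V₁ = nRT₁/P₁ = 0.853×8.314×557/317 = 12.5 L.
Isothermal: T stays 557 K; PV = const ⇒ V₂ = 2.49 L, P₂ = 1580 kPa.
W = nRT ln(V₂/V₁) = 0.853×8.314×557×ln(0.200) = -6360 J.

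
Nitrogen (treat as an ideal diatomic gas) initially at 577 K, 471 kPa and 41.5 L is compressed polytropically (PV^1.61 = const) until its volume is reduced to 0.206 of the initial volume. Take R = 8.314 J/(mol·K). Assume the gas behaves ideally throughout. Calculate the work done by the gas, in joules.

-52000 J

n = P₁V₁/(RT₁) = 471×41.5/(8.314×577) = 4.07 mol.
Polytropic n=1.61: T₂ = T₁(V₁/V₂)^(n−1) = 577×(4.85)^0.61 = 1510 K; P₂ = P₁(V₁/V₂)^n = 5990 kPa.
W = (P₁V₁−P₂V₂)/(n−1) = (471×41.5−5990×8.55)/0.61 = -52000 J.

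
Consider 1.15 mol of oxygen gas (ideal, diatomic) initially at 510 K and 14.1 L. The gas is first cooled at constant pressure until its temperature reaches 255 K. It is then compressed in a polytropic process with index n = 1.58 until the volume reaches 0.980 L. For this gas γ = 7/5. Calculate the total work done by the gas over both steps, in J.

P₁ = nRT₁/V₁ = 1.15×8.314×510/14.1 = 346 kPa.
Step 1 — Isobaric: P stays 346 kPa; V/T = const ⇒ T₂ = 255 K, V₂ = 7.05 L.
W = PΔV = 346×(7.05−14.1) kPa·L = -2440 J.
ΔU = nCvΔT = 1.15×20.8×(255−510) = -6100 J.
Q = ΔU + W = nCpΔT = -8530 J.
State after step 1: P = 346 kPa, V = 7.05 L, T = 255 K.
Step 2 — Polytropic n=1.58: T₂ = T₁(V₁/V₂)^(n−1) = 255×(7.19)^0.58 = 801 K; P₂ = P₁(V₁/V₂)^n = 7810 kPa.
W = (P₁V₁−P₂V₂)/(n−1) = (346×7.05−7810×0.980)/0.58 = -9000 J.
ΔU = nCvΔT = 1.15×20.8×(801−255) = 13000 J.
Q = ΔU + W = 4050 J.
Net over both steps: W = -11400 J, Q = -4480 J, ΔU = 6950 J.

-11400 J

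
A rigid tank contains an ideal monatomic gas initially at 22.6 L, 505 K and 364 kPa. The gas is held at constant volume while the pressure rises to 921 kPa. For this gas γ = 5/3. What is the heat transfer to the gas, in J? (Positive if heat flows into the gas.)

18900 J

n = P₁V₁/(RT₁) = 364×22.6/(8.314×505) = 1.96 mol.
Isochoric: V stays 22.6 L; P/T = const ⇒ T₂ = 1280 K, P₂ = 921 kPa.
W = 0 (no volume change).
ΔU = nCvΔT = 1.96×12.5×(1280−505) = 18900 J.
Q = ΔU = 18900 J.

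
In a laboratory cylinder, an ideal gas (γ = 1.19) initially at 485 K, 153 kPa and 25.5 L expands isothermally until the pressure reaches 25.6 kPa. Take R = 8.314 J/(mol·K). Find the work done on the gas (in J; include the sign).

-6980 J

n = P₁V₁/(RT₁) = 153×25.5/(8.314×485) = 0.968 mol.
Isothermal: T stays 485 K; PV = const ⇒ V₂ = 152 L, P₂ = 25.6 kPa.
W = nRT ln(V₂/V₁) = 0.968×8.314×485×ln(5.98) = 6980 J.
Work done on the gas = −W_by = -6980 J.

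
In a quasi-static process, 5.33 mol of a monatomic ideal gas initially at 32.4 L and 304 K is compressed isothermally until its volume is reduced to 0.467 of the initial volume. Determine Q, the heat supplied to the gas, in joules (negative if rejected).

-10300 J

P₁ = nRT₁/V₁ = 5.33×8.314×304/32.4 = 416 kPa.
Isothermal: T stays 304 K; PV = const ⇒ V₂ = 15.1 L, P₂ = 890 kPa.
ΔU = 0 (ideal gas, T constant).
W = nRT ln(V₂/V₁) = 5.33×8.314×304×ln(0.467) = -10300 J.
Q = ΔU + W = -10300 J.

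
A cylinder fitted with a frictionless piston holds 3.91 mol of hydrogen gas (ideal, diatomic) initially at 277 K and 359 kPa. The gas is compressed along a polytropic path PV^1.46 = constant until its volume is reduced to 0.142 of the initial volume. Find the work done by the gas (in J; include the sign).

V₁ = nRT₁/P₁ = 3.91×8.314×277/359 = 25.1 L.
Polytropic n=1.46: T₂ = T₁(V₁/V₂)^(n−1) = 277×(7.04)^0.46 = 680 K; P₂ = P₁(V₁/V₂)^n = 6210 kPa.
W = (P₁V₁−P₂V₂)/(n−1) = (359×25.1−6210×3.56)/0.46 = -28500 J.

-28500 J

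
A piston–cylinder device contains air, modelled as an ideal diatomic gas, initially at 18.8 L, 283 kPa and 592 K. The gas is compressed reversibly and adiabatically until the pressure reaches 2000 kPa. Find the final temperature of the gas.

1040 K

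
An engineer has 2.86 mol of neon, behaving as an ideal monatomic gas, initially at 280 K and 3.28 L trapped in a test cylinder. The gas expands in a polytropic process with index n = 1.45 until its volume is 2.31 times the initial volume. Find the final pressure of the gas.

603 kPa

P₁ = nRT₁/V₁ = 2.86×8.314×280/3.28 = 2030 kPa.
Polytropic n=1.45: T₂ = T₁(V₁/V₂)^(n−1) = 280×(0.433)^0.45 = 192 K; P₂ = P₁(V₁/V₂)^n = 603 kPa.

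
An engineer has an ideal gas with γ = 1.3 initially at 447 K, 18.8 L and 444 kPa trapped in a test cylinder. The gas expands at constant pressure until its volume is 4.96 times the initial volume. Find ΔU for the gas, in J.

110000 J

n = P₁V₁/(RT₁) = 444×18.8/(8.314×447) = 2.25 mol.
Isobaric: P stays 444 kPa; V/T = const ⇒ T₂ = 2220 K, V₂ = 93.2 L.
For an ideal gas ΔU = nCvΔT with Cv = R/(γ−1) = 27.7 J/(mol·K).
ΔU = 2.25×27.7×(2220−447) = 110000 J.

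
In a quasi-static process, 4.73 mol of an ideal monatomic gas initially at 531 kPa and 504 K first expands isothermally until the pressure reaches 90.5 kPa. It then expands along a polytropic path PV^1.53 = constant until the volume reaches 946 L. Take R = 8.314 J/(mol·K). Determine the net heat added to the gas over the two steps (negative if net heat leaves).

V₁ = nRT₁/P₁ = 4.73×8.314×504/531 = 37.3 L.
Step 1 — Isothermal: T stays 504 K; PV = const ⇒ V₂ = 219 L, P₂ = 90.5 kPa.
ΔU = 0 (ideal gas, T constant).
W = nRT ln(V₂/V₁) = 4.73×8.314×504×ln(5.87) = 35100 J.
Q = ΔU + W = 35100 J.
State after step 1: P = 90.5 kPa, V = 219 L, T = 504 K.
Step 2 — Polytropic n=1.53: T₂ = T₁(V₁/V₂)^(n−1) = 504×(0.232)^0.53 = 232 K; P₂ = P₁(V₁/V₂)^n = 9.65 kPa.
W = (P₁V₁−P₂V₂)/(n−1) = (90.5×219−9.65×946)/0.53 = 20200 J.
ΔU = nCvΔT = 4.73×12.5×(232−504) = -16000 J.
Q = ΔU + W = 4140 J.
Net over both steps: W = 55200 J, Q = 39200 J, ΔU = -16000 J.

39200 J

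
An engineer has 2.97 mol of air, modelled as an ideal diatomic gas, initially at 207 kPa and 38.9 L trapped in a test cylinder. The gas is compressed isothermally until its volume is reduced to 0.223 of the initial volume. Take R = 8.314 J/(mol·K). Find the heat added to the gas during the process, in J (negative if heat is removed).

-12100 J

T₁ = P₁V₁/(nR) = 207×38.9/(2.97×8.314) = 326 K.
Isothermal: T stays 326 K; PV = const ⇒ V₂ = 8.67 L, P₂ = 928 kPa.
ΔU = 0 (ideal gas, T constant).
W = nRT ln(V₂/V₁) = 2.97×8.314×326×ln(0.223) = -12100 J.
Q = ΔU + W = -12100 J.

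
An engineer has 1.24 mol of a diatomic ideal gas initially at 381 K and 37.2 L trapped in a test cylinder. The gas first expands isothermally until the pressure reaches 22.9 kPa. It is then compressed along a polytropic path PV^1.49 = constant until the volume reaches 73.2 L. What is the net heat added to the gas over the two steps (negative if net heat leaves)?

P₁ = nRT₁/V₁ = 1.24×8.314×381/37.2 = 106 kPa.
Step 1 — Isothermal: T stays 381 K; PV = const ⇒ V₂ = 172 L, P₂ = 22.9 kPa.
ΔU = 0 (ideal gas, T constant).
W = nRT ln(V₂/V₁) = 1.24×8.314×381×ln(4.61) = 6000 J.
Q = ΔU + W = 6000 J.
State after step 1: P = 22.9 kPa, V = 172 L, T = 381 K.
Step 2 — Polytropic n=1.49: T₂ = T₁(V₁/V₂)^(n−1) = 381×(2.34)^0.49 = 578 K; P₂ = P₁(V₁/V₂)^n = 81.4 kPa.
W = (P₁V₁−P₂V₂)/(n−1) = (22.9×172−81.4×73.2)/0.49 = -4150 J.
ΔU = nCvΔT = 1.24×20.8×(578−381) = 5080 J.
Q = ΔU + W = 934 J.
Net over both steps: W = 1850 J, Q = 6940 J, ΔU = 5080 J.

6940 J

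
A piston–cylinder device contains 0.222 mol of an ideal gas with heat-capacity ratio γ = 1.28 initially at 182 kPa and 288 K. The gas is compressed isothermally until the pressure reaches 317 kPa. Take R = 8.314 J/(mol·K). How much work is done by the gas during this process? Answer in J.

-295 J

V₁ = nRT₁/P₁ = 0.222×8.314×288/182 = 2.92 L.
Isothermal: T stays 288 K; PV = const ⇒ V₂ = 1.68 L, P₂ = 317 kPa.
W = nRT ln(V₂/V₁) = 0.222×8.314×288×ln(0.574) = -295 J.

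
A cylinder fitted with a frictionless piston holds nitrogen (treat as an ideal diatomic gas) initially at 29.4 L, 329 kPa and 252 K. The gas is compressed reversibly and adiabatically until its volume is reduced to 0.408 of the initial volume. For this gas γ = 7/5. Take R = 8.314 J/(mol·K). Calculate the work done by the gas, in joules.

n = P₁V₁/(RT₁) = 329×29.4/(8.314×252) = 4.62 mol.
Adiabatic: TV^(γ−1) = const ⇒ T₂ = 252×(2.45)^0.400 = 361 K; PV^γ = const ⇒ P₂ = 1150 kPa.
ΔU = nCvΔT = 4.62×20.8×(361−252) = 10400 J.
Q = 0 for an adiabatic process, so W = −ΔU = -10400 J.

-10400 J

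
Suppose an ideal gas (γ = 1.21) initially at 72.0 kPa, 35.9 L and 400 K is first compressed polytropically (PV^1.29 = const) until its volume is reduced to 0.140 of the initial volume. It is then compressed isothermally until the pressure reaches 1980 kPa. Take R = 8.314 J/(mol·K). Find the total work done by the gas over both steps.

n = P₁V₁/(RT₁) = 72.0×35.9/(8.314×400) = 0.777 mol.
Step 1 — Polytropic n=1.29: T₂ = T₁(V₁/V₂)^(n−1) = 400×(7.14)^0.29 = 707 K; P₂ = P₁(V₁/V₂)^n = 910 kPa.
W = (P₁V₁−P₂V₂)/(n−1) = (72.0×35.9−910×5.03)/0.29 = -6850 J.
ΔU = nCvΔT = 0.777×39.6×(707−400) = 9460 J.
Q = ΔU + W = 2610 J.
State after step 1: P = 910 kPa, V = 5.03 L, T = 707 K.
Step 2 — Isothermal: T stays 707 K; PV = const ⇒ V₂ = 2.31 L, P₂ = 1980 kPa.
ΔU = 0 (ideal gas, T constant).
W = nRT ln(V₂/V₁) = 0.777×8.314×707×ln(0.459) = -3560 J.
Q = ΔU + W = -3560 J.
Net over both steps: W = -10400 J, Q = -946 J, ΔU = 9460 J.

-10400 J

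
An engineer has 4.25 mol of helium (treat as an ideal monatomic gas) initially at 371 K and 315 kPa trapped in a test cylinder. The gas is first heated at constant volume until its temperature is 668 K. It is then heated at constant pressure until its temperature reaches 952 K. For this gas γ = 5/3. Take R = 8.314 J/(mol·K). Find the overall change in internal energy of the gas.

V₁ = nRT₁/P₁ = 4.25×8.314×371/315 = 41.6 L.
Step 1 — Isochoric: V stays 41.6 L; P/T = const ⇒ T₂ = 668 K, P₂ = 567 kPa.
W = 0 (no volume change).
ΔU = nCvΔT = 4.25×12.5×(668−371) = 15700 J.
Q = ΔU = 15700 J.
State after step 1: P = 567 kPa, V = 41.6 L, T = 668 K.
Step 2 — Isobaric: P stays 567 kPa; V/T = const ⇒ T₂ = 952 K, V₂ = 59.3 L.
W = PΔV = 567×(59.3−41.6) kPa·L = 10000 J.
ΔU = nCvΔT = 4.25×12.5×(952−668) = 15100 J.
Q = ΔU + W = nCpΔT = 25100 J.
Net over both steps: W = 10000 J, Q = 40800 J, ΔU = 30800 J.

30800 J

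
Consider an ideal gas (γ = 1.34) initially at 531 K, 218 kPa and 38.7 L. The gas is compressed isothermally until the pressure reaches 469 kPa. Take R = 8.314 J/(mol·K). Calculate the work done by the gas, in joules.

-6460 J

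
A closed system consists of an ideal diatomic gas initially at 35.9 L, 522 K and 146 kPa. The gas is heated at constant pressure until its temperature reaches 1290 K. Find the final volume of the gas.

Isobaric: P stays 146 kPa; V/T = const ⇒ T₂ = 1290 K, V₂ = 88.7 L.

88.7 L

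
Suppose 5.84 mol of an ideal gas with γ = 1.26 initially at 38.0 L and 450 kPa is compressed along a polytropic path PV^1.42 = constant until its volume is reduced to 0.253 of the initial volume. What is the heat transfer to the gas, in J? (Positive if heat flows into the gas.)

T₁ = P₁V₁/(nR) = 450×38.0/(5.84×8.314) = 352 K.
Polytropic n=1.42: T₂ = T₁(V₁/V₂)^(n−1) = 352×(3.95)^0.42 = 627 K; P₂ = P₁(V₁/V₂)^n = 3170 kPa.
W = (P₁V₁−P₂V₂)/(n−1) = (450×38.0−3170×9.61)/0.42 = -31800 J.
ΔU = nCvΔT = 5.84×32.0×(627−352) = 51400 J.
Q = ΔU + W = 19600 J.

19600 J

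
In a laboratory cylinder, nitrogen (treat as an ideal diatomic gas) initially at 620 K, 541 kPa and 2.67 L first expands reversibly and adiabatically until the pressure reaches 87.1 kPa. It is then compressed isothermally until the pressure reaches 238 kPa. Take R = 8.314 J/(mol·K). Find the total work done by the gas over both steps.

606 J

n = P₁V₁/(RT₁) = 541×2.67/(8.314×620) = 0.280 mol.
Step 1 — Adiabatic: T₂/T₁ = (P₂/P₁)^((γ−1)/γ) ⇒ T₂ = 620×(0.161)^0.286 = 368 K; V₂ = 9.84 L.
ΔU = nCvΔT = 0.280×20.8×(368−620) = -1470 J.
Q = 0 for an adiabatic process, so W = −ΔU = 1470 J.
State after step 1: P = 87.1 kPa, V = 9.84 L, T = 368 K.
Step 2 — Isothermal: T stays 368 K; PV = const ⇒ V₂ = 3.60 L, P₂ = 238 kPa.
ΔU = 0 (ideal gas, T constant).
W = nRT ln(V₂/V₁) = 0.280×8.314×368×ln(0.366) = -862 J.
Q = ΔU + W = -862 J.
Net over both steps: W = 606 J, Q = -862 J, ΔU = -1470 J.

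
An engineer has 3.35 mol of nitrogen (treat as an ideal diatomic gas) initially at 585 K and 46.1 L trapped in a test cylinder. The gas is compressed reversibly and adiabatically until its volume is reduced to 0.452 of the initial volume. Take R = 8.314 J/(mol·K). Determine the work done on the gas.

15200 J

P₁ = nRT₁/V₁ = 3.35×8.314×585/46.1 = 353 kPa.
Adiabatic: TV^(γ−1) = const ⇒ T₂ = 585×(2.21)^0.400 = 804 K; PV^γ = const ⇒ P₂ = 1070 kPa.
ΔU = nCvΔT = 3.35×20.8×(804−585) = 15200 J.
Q = 0 for an adiabatic process, so W = −ΔU = -15200 J.
Work done on the gas = −W_by = 15200 J.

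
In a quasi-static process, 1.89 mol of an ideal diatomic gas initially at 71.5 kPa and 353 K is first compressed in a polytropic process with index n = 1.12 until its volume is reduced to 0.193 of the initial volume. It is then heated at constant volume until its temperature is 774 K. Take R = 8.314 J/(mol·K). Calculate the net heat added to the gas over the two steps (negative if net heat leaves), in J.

V₁ = nRT₁/P₁ = 1.89×8.314×353/71.5 = 77.6 L.
Step 1 — Polytropic n=1.12: T₂ = T₁(V₁/V₂)^(n−1) = 353×(5.18)^0.12 = 430 K; P₂ = P₁(V₁/V₂)^n = 451 kPa.
W = (P₁V₁−P₂V₂)/(n−1) = (71.5×77.6−451×15.0)/0.12 = -10100 J.
ΔU = nCvΔT = 1.89×20.8×(430−353) = 3030 J.
Q = ΔU + W = -7060 J.
State after step 1: P = 451 kPa, V = 15.0 L, T = 430 K.
Step 2 — Isochoric: V stays 15.0 L; P/T = const ⇒ T₂ = 774 K, P₂ = 812 kPa.
W = 0 (no volume change).
ΔU = nCvΔT = 1.89×20.8×(774−430) = 13500 J.
Q = ΔU = 13500 J.
Net over both steps: W = -10100 J, Q = 6450 J, ΔU = 16500 J.

6450 J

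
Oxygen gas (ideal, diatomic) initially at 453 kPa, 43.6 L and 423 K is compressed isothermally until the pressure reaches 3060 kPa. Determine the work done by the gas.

-37700 J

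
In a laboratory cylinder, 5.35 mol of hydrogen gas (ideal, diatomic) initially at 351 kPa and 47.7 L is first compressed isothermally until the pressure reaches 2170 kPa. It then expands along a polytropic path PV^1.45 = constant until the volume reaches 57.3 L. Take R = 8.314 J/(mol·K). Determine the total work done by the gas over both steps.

-8390 J

T₁ = P₁V₁/(nR) = 351×47.7/(5.35×8.314) = 376 K.
Step 1 — Isothermal: T stays 376 K; PV = const ⇒ V₂ = 7.72 L, P₂ = 2170 kPa.
ΔU = 0 (ideal gas, T constant).
W = nRT ln(V₂/V₁) = 5.35×8.314×376×ln(0.162) = -30500 J.
Q = ΔU + W = -30500 J.
State after step 1: P = 2170 kPa, V = 7.72 L, T = 376 K.
Step 2 — Polytropic n=1.45: T₂ = T₁(V₁/V₂)^(n−1) = 376×(0.135)^0.45 = 153 K; P₂ = P₁(V₁/V₂)^n = 119 kPa.
W = (P₁V₁−P₂V₂)/(n−1) = (2170×7.72−119×57.3)/0.45 = 22100 J.
ΔU = nCvΔT = 5.35×20.8×(153−376) = -24900 J.
Q = ΔU + W = -2760 J.
Net over both steps: W = -8390 J, Q = -33300 J, ΔU = -24900 J.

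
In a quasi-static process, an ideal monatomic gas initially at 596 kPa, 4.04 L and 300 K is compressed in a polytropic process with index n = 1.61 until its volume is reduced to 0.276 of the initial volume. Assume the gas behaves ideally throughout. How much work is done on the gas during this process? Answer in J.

4710 J

n = P₁V₁/(RT₁) = 596×4.04/(8.314×300) = 0.965 mol.
Polytropic n=1.61: T₂ = T₁(V₁/V₂)^(n−1) = 300×(3.62)^0.61 = 658 K; P₂ = P₁(V₁/V₂)^n = 4740 kPa.
W = (P₁V₁−P₂V₂)/(n−1) = (596×4.04−4740×1.12)/0.61 = -4710 J.
Work done on the gas = −W_by = 4710 J.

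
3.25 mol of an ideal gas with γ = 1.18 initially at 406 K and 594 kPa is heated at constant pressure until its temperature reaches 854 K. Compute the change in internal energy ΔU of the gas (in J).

V₁ = nRT₁/P₁ = 3.25×8.314×406/594 = 18.5 L.
Isobaric: P stays 594 kPa; V/T = const ⇒ T₂ = 854 K, V₂ = 38.8 L.
For an ideal gas ΔU = nCvΔT with Cv = R/(γ−1) = 46.2 J/(mol·K).
ΔU = 3.25×46.2×(854−406) = 67300 J.

67300 J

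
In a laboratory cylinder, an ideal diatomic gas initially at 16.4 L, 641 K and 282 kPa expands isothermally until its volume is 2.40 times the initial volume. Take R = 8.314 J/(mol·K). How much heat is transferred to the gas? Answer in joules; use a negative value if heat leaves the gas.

4050 J

n = P₁V₁/(RT₁) = 282×16.4/(8.314×641) = 0.868 mol.
Isothermal: T stays 641 K; PV = const ⇒ V₂ = 39.4 L, P₂ = 118 kPa.
ΔU = 0 (ideal gas, T constant).
W = nRT ln(V₂/V₁) = 0.868×8.314×641×ln(2.40) = 4050 J.
Q = ΔU + W = 4050 J.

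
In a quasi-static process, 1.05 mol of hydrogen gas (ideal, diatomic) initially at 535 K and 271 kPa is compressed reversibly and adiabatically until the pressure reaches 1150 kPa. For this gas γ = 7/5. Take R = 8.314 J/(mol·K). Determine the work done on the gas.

V₁ = nRT₁/P₁ = 1.05×8.314×535/271 = 17.2 L.
Adiabatic: T₂/T₁ = (P₂/P₁)^((γ−1)/γ) ⇒ T₂ = 535×(4.24)^0.286 = 809 K; V₂ = 6.14 L.
ΔU = nCvΔT = 1.05×20.8×(809−535) = 5970 J.
Q = 0 for an adiabatic process, so W = −ΔU = -5970 J.
Work done on the gas = −W_by = 5970 J.

5970 J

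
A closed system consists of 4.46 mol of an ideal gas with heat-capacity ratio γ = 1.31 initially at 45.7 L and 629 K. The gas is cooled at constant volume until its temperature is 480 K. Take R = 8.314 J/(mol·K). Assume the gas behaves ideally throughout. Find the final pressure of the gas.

P₁ = nRT₁/V₁ = 4.46×8.314×629/45.7 = 510 kPa.
Isochoric: V stays 45.7 L; P/T = const ⇒ T₂ = 480 K, P₂ = 389 kPa.

389 kPa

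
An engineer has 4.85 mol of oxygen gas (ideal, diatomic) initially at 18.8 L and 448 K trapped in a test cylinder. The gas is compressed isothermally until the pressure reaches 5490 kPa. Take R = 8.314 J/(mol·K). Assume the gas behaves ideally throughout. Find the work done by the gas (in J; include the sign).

P₁ = nRT₁/V₁ = 4.85×8.314×448/18.8 = 961 kPa.
Isothermal: T stays 448 K; PV = const ⇒ V₂ = 3.29 L, P₂ = 5490 kPa.
W = nRT ln(V₂/V₁) = 4.85×8.314×448×ln(0.175) = -31500 J.

-31500 J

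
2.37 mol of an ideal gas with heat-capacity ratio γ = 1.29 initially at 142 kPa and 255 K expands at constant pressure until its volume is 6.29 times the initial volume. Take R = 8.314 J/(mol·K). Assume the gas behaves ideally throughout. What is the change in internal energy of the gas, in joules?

91700 J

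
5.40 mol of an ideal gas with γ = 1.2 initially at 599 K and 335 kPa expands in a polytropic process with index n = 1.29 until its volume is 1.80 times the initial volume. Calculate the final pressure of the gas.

V₁ = nRT₁/P₁ = 5.40×8.314×599/335 = 80.3 L.
Polytropic n=1.29: T₂ = T₁(V₁/V₂)^(n−1) = 599×(0.556)^0.29 = 505 K; P₂ = P₁(V₁/V₂)^n = 157 kPa.

157 kPa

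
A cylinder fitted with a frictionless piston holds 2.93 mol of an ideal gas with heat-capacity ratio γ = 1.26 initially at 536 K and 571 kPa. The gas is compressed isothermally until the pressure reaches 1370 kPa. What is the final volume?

V₁ = nRT₁/P₁ = 2.93×8.314×536/571 = 22.9 L.
Isothermal: T stays 536 K; PV = const ⇒ V₂ = 9.53 L, P₂ = 1370 kPa.

9.53 L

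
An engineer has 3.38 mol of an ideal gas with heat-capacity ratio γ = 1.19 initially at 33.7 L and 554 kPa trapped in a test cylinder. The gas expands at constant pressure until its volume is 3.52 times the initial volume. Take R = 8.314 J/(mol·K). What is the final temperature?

T₁ = P₁V₁/(nR) = 554×33.7/(3.38×8.314) = 664 K.
Isobaric: P stays 554 kPa; V/T = const ⇒ T₂ = 2340 K, V₂ = 119 L.

2340 K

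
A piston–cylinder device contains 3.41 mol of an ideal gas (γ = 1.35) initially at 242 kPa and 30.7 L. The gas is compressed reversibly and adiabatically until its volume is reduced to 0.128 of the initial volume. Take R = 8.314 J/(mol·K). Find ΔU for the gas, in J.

T₁ = P₁V₁/(nR) = 242×30.7/(3.41×8.314) = 262 K.
Adiabatic: TV^(γ−1) = const ⇒ T₂ = 262×(7.81)^0.350 = 538 K; PV^γ = const ⇒ P₂ = 3880 kPa.
For an ideal gas ΔU = nCvΔT with Cv = R/(γ−1) = 23.8 J/(mol·K).
ΔU = 3.41×23.8×(538−262) = 22400 J.

22400 J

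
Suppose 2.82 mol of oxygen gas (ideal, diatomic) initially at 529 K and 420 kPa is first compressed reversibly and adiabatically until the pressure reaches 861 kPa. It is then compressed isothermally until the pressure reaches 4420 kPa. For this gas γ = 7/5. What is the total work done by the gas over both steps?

V₁ = nRT₁/P₁ = 2.82×8.314×529/420 = 29.5 L.
Step 1 — Adiabatic: T₂/T₁ = (P₂/P₁)^((γ−1)/γ) ⇒ T₂ = 529×(2.05)^0.286 = 649 K; V₂ = 17.7 L.
ΔU = nCvΔT = 2.82×20.8×(649−529) = 7060 J.
Q = 0 for an adiabatic process, so W = −ΔU = -7060 J.
State after step 1: P = 861 kPa, V = 17.7 L, T = 649 K.
Step 2 — Isothermal: T stays 649 K; PV = const ⇒ V₂ = 3.44 L, P₂ = 4420 kPa.
ΔU = 0 (ideal gas, T constant).
W = nRT ln(V₂/V₁) = 2.82×8.314×649×ln(0.195) = -24900 J.
Q = ΔU + W = -24900 J.
Net over both steps: W = -32000 J, Q = -24900 J, ΔU = 7060 J.

-32000 J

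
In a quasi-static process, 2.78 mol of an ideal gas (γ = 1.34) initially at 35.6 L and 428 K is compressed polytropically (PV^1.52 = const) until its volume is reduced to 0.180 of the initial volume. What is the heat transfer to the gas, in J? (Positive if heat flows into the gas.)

14500 J

P₁ = nRT₁/V₁ = 2.78×8.314×428/35.6 = 278 kPa.
Polytropic n=1.52: T₂ = T₁(V₁/V₂)^(n−1) = 428×(5.56)^0.52 = 1040 K; P₂ = P₁(V₁/V₂)^n = 3770 kPa.
W = (P₁V₁−P₂V₂)/(n−1) = (278×35.6−3770×6.41)/0.52 = -27400 J.
ΔU = nCvΔT = 2.78×24.5×(1040−428) = 41900 J.
Q = ΔU + W = 14500 J.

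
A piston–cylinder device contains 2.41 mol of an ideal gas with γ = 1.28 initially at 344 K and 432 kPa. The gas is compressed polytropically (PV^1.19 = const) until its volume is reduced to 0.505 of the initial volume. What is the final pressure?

V₁ = nRT₁/P₁ = 2.41×8.314×344/432 = 16.0 L.
Polytropic n=1.19: T₂ = T₁(V₁/V₂)^(n−1) = 344×(1.98)^0.19 = 392 K; P₂ = P₁(V₁/V₂)^n = 974 kPa.

974 kPa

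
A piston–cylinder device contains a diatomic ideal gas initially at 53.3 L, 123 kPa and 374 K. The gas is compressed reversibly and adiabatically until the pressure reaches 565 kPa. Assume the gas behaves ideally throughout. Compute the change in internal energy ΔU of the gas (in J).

8950 J

n = P₁V₁/(RT₁) = 123×53.3/(8.314×374) = 2.11 mol.
Adiabatic: T₂/T₁ = (P₂/P₁)^((γ−1)/γ) ⇒ T₂ = 374×(4.59)^0.286 = 578 K; V₂ = 17.9 L.
For an ideal gas ΔU = nCvΔT with Cv = (5/2)R = 20.8 J/(mol·K).
ΔU = 2.11×20.8×(578−374) = 8950 J.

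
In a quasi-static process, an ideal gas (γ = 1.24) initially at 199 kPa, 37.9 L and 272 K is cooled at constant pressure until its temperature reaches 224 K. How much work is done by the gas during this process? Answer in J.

-1330 J

n = P₁V₁/(RT₁) = 199×37.9/(8.314×272) = 3.34 mol.
Isobaric: P stays 199 kPa; V/T = const ⇒ T₂ = 224 K, V₂ = 31.2 L.
W = PΔV = 199×(31.2−37.9) kPa·L = -1330 J.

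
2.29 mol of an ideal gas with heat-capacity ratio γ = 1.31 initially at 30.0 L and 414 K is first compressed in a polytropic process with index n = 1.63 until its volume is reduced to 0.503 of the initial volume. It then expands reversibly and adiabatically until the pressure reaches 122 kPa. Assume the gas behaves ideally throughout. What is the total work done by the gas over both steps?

P₁ = nRT₁/V₁ = 2.29×8.314×414/30.0 = 263 kPa.
Step 1 — Polytropic n=1.63: T₂ = T₁(V₁/V₂)^(n−1) = 414×(1.99)^0.63 = 638 K; P₂ = P₁(V₁/V₂)^n = 805 kPa.
W = (P₁V₁−P₂V₂)/(n−1) = (263×30.0−805×15.1)/0.63 = -6780 J.
ΔU = nCvΔT = 2.29×26.8×(638−414) = 13800 J.
Q = ΔU + W = 7000 J.
State after step 1: P = 805 kPa, V = 15.1 L, T = 638 K.
Step 2 — Adiabatic: T₂/T₁ = (P₂/P₁)^((γ−1)/γ) ⇒ T₂ = 638×(0.151)^0.237 = 408 K; V₂ = 63.7 L.
ΔU = nCvΔT = 2.29×26.8×(408−638) = -14100 J.
Q = 0 for an adiabatic process, so W = −ΔU = 14100 J.
Net over both steps: W = 7340 J, Q = 7000 J, ΔU = -345 J.

7340 J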